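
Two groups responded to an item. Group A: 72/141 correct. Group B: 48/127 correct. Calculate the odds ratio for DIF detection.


Odds_A = 72/69 = 1.0435
Odds_B = 48/79 = 0.6076
OR = Odds_A / Odds_B = 1.0435 / 0.6076
Exactly, OR = (72 * 79) / (69 * 48) = 5688 / 3312
OR = 1.7174

1.7174


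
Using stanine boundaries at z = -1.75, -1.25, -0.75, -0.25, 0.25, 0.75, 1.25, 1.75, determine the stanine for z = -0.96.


Stanine boundaries: [-1.75, -1.25, -0.75, -0.25, 0.25, 0.75, 1.25, 1.75]
z = -0.96
Check each boundary:
  z >= -1.75 -> could be stanine 2
  z >= -1.25 -> could be stanine 3
  z < -0.75
  z < -0.25
  z < 0.25
  z < 0.75
  z < 1.25
  z < 1.75
Highest qualifying boundary gives stanine = 3

3


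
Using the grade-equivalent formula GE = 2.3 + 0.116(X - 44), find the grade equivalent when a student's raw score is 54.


raw - median = 54 - 44 = 10
slope * diff = 0.116 * 10 = 1.16
GE = 2.3 + 1.16
GE = 3.46

3.46


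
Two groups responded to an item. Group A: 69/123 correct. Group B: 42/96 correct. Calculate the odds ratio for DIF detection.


Odds_A = 69/54 = 1.2778
Odds_B = 42/54 = 0.7778
OR = Odds_A / Odds_B = 1.2778 / 0.7778
Exactly, OR = (69 * 54) / (54 * 42) = 3726 / 2268
OR = 1.6429

1.6429


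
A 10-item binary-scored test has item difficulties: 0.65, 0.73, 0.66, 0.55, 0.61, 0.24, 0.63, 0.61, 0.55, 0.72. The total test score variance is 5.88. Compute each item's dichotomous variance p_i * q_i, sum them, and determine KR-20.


For each item, compute p_i * q_i:
  Item 1: 0.65 * 0.35 = 0.2275
  Item 2: 0.73 * 0.27 = 0.1971
  Item 3: 0.66 * 0.34 = 0.2244
  Item 4: 0.55 * 0.45 = 0.2475
  Item 5: 0.61 * 0.39 = 0.2379
  Item 6: 0.24 * 0.76 = 0.1824
  Item 7: 0.63 * 0.37 = 0.2331
  Item 8: 0.61 * 0.39 = 0.2379
  Item 9: 0.55 * 0.45 = 0.2475
  Item 10: 0.72 * 0.28 = 0.2016
Sum(p_i * q_i) = 0.2275 + 0.1971 + 0.2244 + 0.2475 + 0.2379 + 0.1824 + 0.2331 + 0.2379 + 0.2475 + 0.2016 = 2.2369
KR-20 = (k/(k-1)) * (1 - Sum(p_i*q_i) / Var_total)
= (10/9) * (1 - 2.2369/5.88)
= 1.1111 * 0.6196
KR-20 = 0.6884

0.6884


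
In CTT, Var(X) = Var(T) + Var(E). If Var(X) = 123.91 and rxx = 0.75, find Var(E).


var_true = rxx * var_obs = 0.75 * 123.91 = 92.9325
var_error = var_obs - var_true
var_error = 123.91 - 92.9325
var_error = 30.9775

30.9775


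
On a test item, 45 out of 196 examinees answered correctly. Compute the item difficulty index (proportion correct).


Item difficulty p = number correct / total examinees
p = 45 / 196
p = 0.2296

0.2296


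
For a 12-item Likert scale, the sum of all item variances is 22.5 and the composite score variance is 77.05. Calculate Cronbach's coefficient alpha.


alpha = (k/(k-1)) * (1 - sum(si^2)/s_total^2)
= (12/11) * (1 - 22.5/77.05)
alpha = 0.7723

0.7723


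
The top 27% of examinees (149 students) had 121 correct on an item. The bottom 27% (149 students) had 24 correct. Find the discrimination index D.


p_upper = 121/149 = 0.8121
p_lower = 24/149 = 0.1611
D = 0.8121 - 0.1611 = 0.651

0.651


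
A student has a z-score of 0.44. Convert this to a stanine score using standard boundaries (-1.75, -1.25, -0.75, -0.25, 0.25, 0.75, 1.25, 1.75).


Stanine boundaries: [-1.75, -1.25, -0.75, -0.25, 0.25, 0.75, 1.25, 1.75]
z = 0.44
Check each boundary:
  z >= -1.75 -> could be stanine 2
  z >= -1.25 -> could be stanine 3
  z >= -0.75 -> could be stanine 4
  z >= -0.25 -> could be stanine 5
  z >= 0.25 -> could be stanine 6
  z < 0.75
  z < 1.25
  z < 1.75
Highest qualifying boundary gives stanine = 6

6


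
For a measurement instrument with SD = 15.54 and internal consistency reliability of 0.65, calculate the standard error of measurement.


SEM = SD * sqrt(1 - rxx)
SEM = 15.54 * sqrt(1 - 0.65)
SEM = 15.54 * sqrt(0.35) = 15.54 * 0.591608
SEM = 9.1936

9.1936


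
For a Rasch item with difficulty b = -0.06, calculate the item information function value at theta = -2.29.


P = 1/(1+exp(-(-2.29--0.06))) = 0.0971
I = P*(1-P) = 0.0971 * 0.9029
I = 0.0877

0.0877


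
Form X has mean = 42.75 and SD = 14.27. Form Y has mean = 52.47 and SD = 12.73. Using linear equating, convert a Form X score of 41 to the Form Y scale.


slope = SD_Y / SD_X = 12.73 / 14.27 ~ 0.8921
intercept = mean_Y - slope * mean_X = 52.47 - (12.73 / 14.27) * 42.75 ~ 14.3335
Y = slope * X + intercept. To avoid rounding drift from the rounded slope/intercept, evaluate the equivalent form Y = mean_Y + SD_Y * (X - mean_X) / SD_X at full precision:
Y = 52.47 + 12.73 * (41 - 42.75) / 14.27
Y = 52.47 - 12.73 * 1.75 / 14.27
Y = 52.47 - 22.2775 / 14.27
Y = 52.47 - 1.5611
Y = 50.9089

50.9089


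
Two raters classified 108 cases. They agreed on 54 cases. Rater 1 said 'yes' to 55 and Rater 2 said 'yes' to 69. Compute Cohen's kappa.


P_o = 54/108 = 0.5
P_e = (55*69 + 53*39) / 11664 = 0.502572
kappa = (P_o - P_e) / (1 - P_e)
kappa = (0.5 - 0.502572) / (1 - 0.502572)
kappa = -0.0052

-0.0052


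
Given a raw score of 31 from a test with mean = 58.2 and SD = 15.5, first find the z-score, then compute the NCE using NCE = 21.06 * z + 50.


z = (X - mean) / SD = (31 - 58.2) / 15.5
z = -27.2 / 15.5
z = -1.7548
NCE = NCE = 21.06z + 50
Carry z at full precision (z = -27.2 / 15.5) into the conversion:
NCE = 21.06 * (-27.2 / 15.5) + 50 = -572.832 / 15.5 + 50
NCE = -36.9569 + 50
NCE = 13.0431

13.0431


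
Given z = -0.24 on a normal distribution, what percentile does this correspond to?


CDF(z) = 0.5 * (1 + erf(z/sqrt(2)))
erf(-0.1697) = -0.1897
CDF = 0.4052
Percentile rank = 0.4052 * 100 = 40.52

40.52


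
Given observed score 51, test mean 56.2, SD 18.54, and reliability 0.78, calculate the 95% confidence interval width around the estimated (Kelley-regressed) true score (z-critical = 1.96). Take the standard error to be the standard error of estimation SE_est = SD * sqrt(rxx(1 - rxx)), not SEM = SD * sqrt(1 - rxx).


True score estimate = 0.78*51 + 0.22*56.2 = 52.144
SE_est = SD * sqrt(rxx * (1 - rxx)) = 18.54 * sqrt(0.78 * 0.22) = 18.54 * sqrt(0.1716) = 7.680126
CI = T_est +/- z * SE_est, so width = 2 * z * SE_est = 2 * 1.96 * 7.680126
Width = 30.1061

30.1061


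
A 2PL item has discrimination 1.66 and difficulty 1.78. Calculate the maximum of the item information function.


For 2PL, max info at theta = b = 1.78
I_max = a^2 / 4 = 1.66^2 / 4
= 2.7556 / 4
I_max = 0.6889

0.6889


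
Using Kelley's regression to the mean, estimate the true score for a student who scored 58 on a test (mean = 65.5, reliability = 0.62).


T_est = rxx * X + (1 - rxx) * mean
T_est = 0.62 * 58 + 0.38 * 65.5
T_est = 35.96 + 24.89
T_est = 60.85

60.85


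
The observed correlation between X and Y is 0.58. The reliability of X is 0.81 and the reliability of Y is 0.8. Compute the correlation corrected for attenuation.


r_corrected = rxy / sqrt(rxx * ryy)
= 0.58 / sqrt(0.81 * 0.8)
= 0.58 / sqrt(0.648)
= 0.58 / 0.804984
r_corrected = 0.7205

0.7205


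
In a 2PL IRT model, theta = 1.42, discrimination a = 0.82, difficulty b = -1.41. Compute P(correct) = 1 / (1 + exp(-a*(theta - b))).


a*(theta - b) = 0.82 * (1.42 - -1.41) = 2.3206
exp(-2.3206) = 0.0982
P = 1 / (1 + 0.0982)
P = 0.9106

0.9106


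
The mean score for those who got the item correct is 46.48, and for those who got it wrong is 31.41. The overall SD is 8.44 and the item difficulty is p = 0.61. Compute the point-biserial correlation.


q = 1 - p = 0.39
rpb = ((M1 - M0) / SD) * sqrt(p * q)
rpb = ((46.48 - 31.41) / 8.44) * sqrt(0.61 * 0.39)
rpb = 0.8709

0.8709


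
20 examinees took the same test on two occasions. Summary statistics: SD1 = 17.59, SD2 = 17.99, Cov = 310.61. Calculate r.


r = cov(X,Y) / (SD_X * SD_Y)
r = 310.61 / (17.59 * 17.99)
r = 310.61 / 316.4441
r = 0.9816

0.9816


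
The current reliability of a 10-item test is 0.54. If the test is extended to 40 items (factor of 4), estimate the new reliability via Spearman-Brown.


r_new = (n * rxx) / (1 + (n-1) * rxx)
r_new = (4 * 0.54) / (1 + 3 * 0.54)
r_new = 2.16 / 2.62
r_new = 0.8244

0.8244


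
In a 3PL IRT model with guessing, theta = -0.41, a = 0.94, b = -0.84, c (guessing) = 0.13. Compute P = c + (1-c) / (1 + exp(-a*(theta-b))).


logit = 0.94*(-0.41 - -0.84) = 0.4042
P* = 1/(1 + exp(-0.4042)) = 0.5997
P = 0.13 + (1 - 0.13) * 0.5997
P = 0.6517

0.6517


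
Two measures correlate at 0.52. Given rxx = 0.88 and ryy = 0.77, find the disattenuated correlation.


r_corrected = rxy / sqrt(rxx * ryy)
= 0.52 / sqrt(0.88 * 0.77)
= 0.52 / sqrt(0.6776)
= 0.52 / 0.823165
r_corrected = 0.6317

0.6317


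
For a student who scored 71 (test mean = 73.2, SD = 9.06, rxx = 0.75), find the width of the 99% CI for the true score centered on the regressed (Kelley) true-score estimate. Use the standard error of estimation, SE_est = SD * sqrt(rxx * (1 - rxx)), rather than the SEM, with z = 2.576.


True score estimate = 0.75*71 + 0.25*73.2 = 71.55
SE_est = SD * sqrt(rxx * (1 - rxx)) = 9.06 * sqrt(0.75 * 0.25) = 9.06 * sqrt(0.1875) = 3.923095
CI = T_est +/- z * SE_est, so width = 2 * z * SE_est = 2 * 2.576 * 3.923095
Width = 20.2118

20.2118


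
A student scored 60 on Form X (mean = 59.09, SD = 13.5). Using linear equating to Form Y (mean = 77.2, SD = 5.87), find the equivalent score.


slope = SD_Y / SD_X = 5.87 / 13.5 ~ 0.4348
intercept = mean_Y - slope * mean_X = 77.2 - (5.87 / 13.5) * 59.09 ~ 51.5068
Y = slope * X + intercept. To avoid rounding drift from the rounded slope/intercept, evaluate the equivalent form Y = mean_Y + SD_Y * (X - mean_X) / SD_X at full precision:
Y = 77.2 + 5.87 * (60 - 59.09) / 13.5
Y = 77.2 + 5.87 * 0.91 / 13.5
Y = 77.2 + 5.3417 / 13.5
Y = 77.2 + 0.3957
Y = 77.5957

77.5957


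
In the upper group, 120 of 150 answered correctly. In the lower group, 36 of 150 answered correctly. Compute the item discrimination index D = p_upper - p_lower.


p_upper = 120/150 = 0.8
p_lower = 36/150 = 0.24
D = 0.8 - 0.24 = 0.56

0.56


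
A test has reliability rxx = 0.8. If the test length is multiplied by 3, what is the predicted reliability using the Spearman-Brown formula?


r_new = (n * rxx) / (1 + (n-1) * rxx)
r_new = (3 * 0.8) / (1 + 2 * 0.8)
r_new = 2.4 / 2.6
r_new = 0.9231

0.9231


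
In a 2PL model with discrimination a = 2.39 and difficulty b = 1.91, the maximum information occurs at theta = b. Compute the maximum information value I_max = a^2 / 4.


For 2PL, max info at theta = b = 1.91
I_max = a^2 / 4 = 2.39^2 / 4
= 5.7121 / 4
I_max = 1.428

1.428


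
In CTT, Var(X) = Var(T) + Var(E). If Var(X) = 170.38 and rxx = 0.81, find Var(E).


var_true = rxx * var_obs = 0.81 * 170.38 = 138.0078
var_error = var_obs - var_true
var_error = 170.38 - 138.0078
var_error = 32.3722

32.3722


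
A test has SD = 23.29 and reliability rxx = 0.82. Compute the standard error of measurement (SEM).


SEM = SD * sqrt(1 - rxx)
SEM = 23.29 * sqrt(1 - 0.82)
SEM = 23.29 * sqrt(0.18) = 23.29 * 0.424264
SEM = 9.8811

9.8811


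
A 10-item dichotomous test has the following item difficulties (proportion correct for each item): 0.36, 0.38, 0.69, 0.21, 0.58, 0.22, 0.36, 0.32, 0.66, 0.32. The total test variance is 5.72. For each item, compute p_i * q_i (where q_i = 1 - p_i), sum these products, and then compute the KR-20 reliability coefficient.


For each item, compute p_i * q_i:
  Item 1: 0.36 * 0.64 = 0.2304
  Item 2: 0.38 * 0.62 = 0.2356
  Item 3: 0.69 * 0.31 = 0.2139
  Item 4: 0.21 * 0.79 = 0.1659
  Item 5: 0.58 * 0.42 = 0.2436
  Item 6: 0.22 * 0.78 = 0.1716
  Item 7: 0.36 * 0.64 = 0.2304
  Item 8: 0.32 * 0.68 = 0.2176
  Item 9: 0.66 * 0.34 = 0.2244
  Item 10: 0.32 * 0.68 = 0.2176
Sum(p_i * q_i) = 0.2304 + 0.2356 + 0.2139 + 0.1659 + 0.2436 + 0.1716 + 0.2304 + 0.2176 + 0.2244 + 0.2176 = 2.151
KR-20 = (k/(k-1)) * (1 - Sum(p_i*q_i) / Var_total)
= (10/9) * (1 - 2.151/5.72)
= 1.1111 * 0.624
KR-20 = 0.6933

0.6933


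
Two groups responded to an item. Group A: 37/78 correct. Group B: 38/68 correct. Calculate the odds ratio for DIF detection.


Odds_A = 37/41 = 0.9024
Odds_B = 38/30 = 1.2667
OR = Odds_A / Odds_B = 0.9024 / 1.2667
Exactly, OR = (37 * 30) / (41 * 38) = 1110 / 1558
OR = 0.7125

0.7125


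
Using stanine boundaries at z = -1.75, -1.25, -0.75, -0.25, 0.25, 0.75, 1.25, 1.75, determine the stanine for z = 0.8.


Stanine boundaries: [-1.75, -1.25, -0.75, -0.25, 0.25, 0.75, 1.25, 1.75]
z = 0.8
Check each boundary:
  z >= -1.75 -> could be stanine 2
  z >= -1.25 -> could be stanine 3
  z >= -0.75 -> could be stanine 4
  z >= -0.25 -> could be stanine 5
  z >= 0.25 -> could be stanine 6
  z >= 0.75 -> could be stanine 7
  z < 1.25
  z < 1.75
Highest qualifying boundary gives stanine = 7

7


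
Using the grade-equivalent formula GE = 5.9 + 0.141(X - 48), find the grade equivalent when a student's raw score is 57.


raw - median = 57 - 48 = 9
slope * diff = 0.141 * 9 = 1.269
GE = 5.9 + 1.269
GE = 7.169

7.169


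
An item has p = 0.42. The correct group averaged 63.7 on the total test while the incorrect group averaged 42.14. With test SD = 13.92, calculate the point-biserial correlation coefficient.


q = 1 - p = 0.58
rpb = ((M1 - M0) / SD) * sqrt(p * q)
rpb = ((63.7 - 42.14) / 13.92) * sqrt(0.42 * 0.58)
rpb = 0.7644

0.7644


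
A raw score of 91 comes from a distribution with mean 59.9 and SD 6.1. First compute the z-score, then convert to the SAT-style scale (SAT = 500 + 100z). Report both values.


z = (X - mean) / SD = (91 - 59.9) / 6.1
z = 31.1 / 6.1
z = 5.0984
SAT-scale = SAT = 500 + 100z
Carry z at full precision (z = 31.1 / 6.1) into the conversion:
SAT-scale = 500 + 100 * (31.1 / 6.1) = 500 + 3110 / 6.1
SAT-scale = 500 + 509.8361
SAT-scale = 1009.8361

1009.8361


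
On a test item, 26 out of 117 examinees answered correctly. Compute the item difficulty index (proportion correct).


Item difficulty p = number correct / total examinees
p = 26 / 117
p = 0.2222

0.2222


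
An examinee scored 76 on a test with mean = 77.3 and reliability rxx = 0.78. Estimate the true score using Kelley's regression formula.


T_est = rxx * X + (1 - rxx) * mean
T_est = 0.78 * 76 + 0.22 * 77.3
T_est = 59.28 + 17.006
T_est = 76.286

76.286


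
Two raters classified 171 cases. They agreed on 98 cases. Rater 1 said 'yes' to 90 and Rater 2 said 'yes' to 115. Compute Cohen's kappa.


P_o = 98/171 = 0.573099
P_e = (90*115 + 81*56) / 29241 = 0.50908
kappa = (P_o - P_e) / (1 - P_e)
kappa = (0.573099 - 0.50908) / (1 - 0.50908)
kappa = 0.1304

0.1304


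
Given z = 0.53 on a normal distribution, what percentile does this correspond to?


CDF(z) = 0.5 * (1 + erf(z/sqrt(2)))
erf(0.3748) = 0.4039
CDF = 0.7019
Percentile rank = 0.7019 * 100 = 70.19

70.19


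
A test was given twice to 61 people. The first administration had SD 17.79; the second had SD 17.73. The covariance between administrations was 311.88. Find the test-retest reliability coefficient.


r = cov(X,Y) / (SD_X * SD_Y)
r = 311.88 / (17.79 * 17.73)
r = 311.88 / 315.4167
r = 0.9888

0.9888


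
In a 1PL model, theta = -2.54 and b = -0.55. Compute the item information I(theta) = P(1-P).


P = 1/(1+exp(-(-2.54--0.55))) = 0.1203
I = P*(1-P) = 0.1203 * 0.8797
I = 0.1058

0.1058


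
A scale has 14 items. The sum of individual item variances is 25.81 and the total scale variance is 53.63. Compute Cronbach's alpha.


alpha = (k/(k-1)) * (1 - sum(si^2)/s_total^2)
= (14/13) * (1 - 25.81/53.63)
alpha = 0.5586

0.5586


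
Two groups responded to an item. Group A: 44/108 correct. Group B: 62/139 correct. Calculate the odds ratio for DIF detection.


Odds_A = 44/64 = 0.6875
Odds_B = 62/77 = 0.8052
OR = Odds_A / Odds_B = 0.6875 / 0.8052
Exactly, OR = (44 * 77) / (64 * 62) = 3388 / 3968
OR = 0.8538

0.8538


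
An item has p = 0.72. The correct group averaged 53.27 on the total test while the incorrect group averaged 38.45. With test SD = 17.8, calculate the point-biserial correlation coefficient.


q = 1 - p = 0.28
rpb = ((M1 - M0) / SD) * sqrt(p * q)
rpb = ((53.27 - 38.45) / 17.8) * sqrt(0.72 * 0.28)
rpb = 0.3738

0.3738


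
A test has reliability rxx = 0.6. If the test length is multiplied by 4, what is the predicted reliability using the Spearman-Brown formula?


r_new = (n * rxx) / (1 + (n-1) * rxx)
r_new = (4 * 0.6) / (1 + 3 * 0.6)
r_new = 2.4 / 2.8
r_new = 0.8571

0.8571


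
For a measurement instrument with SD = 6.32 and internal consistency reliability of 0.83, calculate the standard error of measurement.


SEM = SD * sqrt(1 - rxx)
SEM = 6.32 * sqrt(1 - 0.83)
SEM = 6.32 * sqrt(0.17) = 6.32 * 0.412311
SEM = 2.6058

2.6058


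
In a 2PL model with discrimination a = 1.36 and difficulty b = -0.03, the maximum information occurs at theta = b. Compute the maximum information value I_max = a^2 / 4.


For 2PL, max info at theta = b = -0.03
I_max = a^2 / 4 = 1.36^2 / 4
= 1.8496 / 4
I_max = 0.4624

0.4624


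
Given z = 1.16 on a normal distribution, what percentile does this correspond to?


CDF(z) = 0.5 * (1 + erf(z/sqrt(2)))
erf(0.8202) = 0.754
CDF = 0.877
Percentile rank = 0.877 * 100 = 87.7

87.7


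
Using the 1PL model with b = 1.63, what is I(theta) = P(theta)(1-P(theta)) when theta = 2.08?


P = 1/(1+exp(-(2.08-1.63))) = 0.6106
I = P*(1-P) = 0.6106 * 0.3894
I = 0.2378

0.2378


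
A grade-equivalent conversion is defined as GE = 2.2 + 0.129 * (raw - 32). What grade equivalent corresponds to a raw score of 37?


raw - median = 37 - 32 = 5
slope * diff = 0.129 * 5 = 0.645
GE = 2.2 + 0.645
GE = 2.845

2.845


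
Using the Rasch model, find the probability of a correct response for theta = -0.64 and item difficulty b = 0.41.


theta - b = -0.64 - 0.41 = -1.05
exp(-(theta - b)) = exp(1.05) = 2.8577
P = 1 / (1 + 2.8577)
P = 0.2592

0.2592


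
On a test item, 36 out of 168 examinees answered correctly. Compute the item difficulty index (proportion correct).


Item difficulty p = number correct / total examinees
p = 36 / 168
p = 0.2143

0.2143


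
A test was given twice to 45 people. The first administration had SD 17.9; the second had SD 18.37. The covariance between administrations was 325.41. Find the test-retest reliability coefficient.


r = cov(X,Y) / (SD_X * SD_Y)
r = 325.41 / (17.9 * 18.37)
r = 325.41 / 328.823
r = 0.9896

0.9896


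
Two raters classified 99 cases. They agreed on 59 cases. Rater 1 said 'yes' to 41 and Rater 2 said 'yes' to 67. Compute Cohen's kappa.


P_o = 59/99 = 0.59596
P_e = (41*67 + 58*32) / 9801 = 0.469646
kappa = (P_o - P_e) / (1 - P_e)
kappa = (0.59596 - 0.469646) / (1 - 0.469646)
kappa = 0.2382

0.2382


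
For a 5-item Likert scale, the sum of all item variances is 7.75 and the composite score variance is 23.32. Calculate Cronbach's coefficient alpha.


alpha = (k/(k-1)) * (1 - sum(si^2)/s_total^2)
= (5/4) * (1 - 7.75/23.32)
alpha = 0.8346

0.8346


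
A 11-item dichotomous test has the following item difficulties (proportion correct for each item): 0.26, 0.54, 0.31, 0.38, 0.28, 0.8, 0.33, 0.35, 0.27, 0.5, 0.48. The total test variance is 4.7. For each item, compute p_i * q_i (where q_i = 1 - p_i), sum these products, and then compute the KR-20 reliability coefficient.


For each item, compute p_i * q_i:
  Item 1: 0.26 * 0.74 = 0.1924
  Item 2: 0.54 * 0.46 = 0.2484
  Item 3: 0.31 * 0.69 = 0.2139
  Item 4: 0.38 * 0.62 = 0.2356
  Item 5: 0.28 * 0.72 = 0.2016
  Item 6: 0.8 * 0.2 = 0.16
  Item 7: 0.33 * 0.67 = 0.2211
  Item 8: 0.35 * 0.65 = 0.2275
  Item 9: 0.27 * 0.73 = 0.1971
  Item 10: 0.5 * 0.5 = 0.25
  Item 11: 0.48 * 0.52 = 0.2496
Sum(p_i * q_i) = 0.1924 + 0.2484 + 0.2139 + 0.2356 + 0.2016 + 0.16 + 0.2211 + 0.2275 + 0.1971 + 0.25 + 0.2496 = 2.3972
KR-20 = (k/(k-1)) * (1 - Sum(p_i*q_i) / Var_total)
= (11/10) * (1 - 2.3972/4.7)
= 1.1 * 0.49
KR-20 = 0.539

0.539


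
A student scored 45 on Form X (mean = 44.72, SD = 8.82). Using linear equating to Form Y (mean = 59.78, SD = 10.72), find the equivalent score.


slope = SD_Y / SD_X = 10.72 / 8.82 ~ 1.2154
intercept = mean_Y - slope * mean_X = 59.78 - (10.72 / 8.82) * 44.72 ~ 5.4264
Y = slope * X + intercept. To avoid rounding drift from the rounded slope/intercept, evaluate the equivalent form Y = mean_Y + SD_Y * (X - mean_X) / SD_X at full precision:
Y = 59.78 + 10.72 * (45 - 44.72) / 8.82
Y = 59.78 + 10.72 * 0.28 / 8.82
Y = 59.78 + 3.0016 / 8.82
Y = 59.78 + 0.3403
Y = 60.1203

60.1203


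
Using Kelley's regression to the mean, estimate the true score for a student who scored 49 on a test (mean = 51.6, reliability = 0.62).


T_est = rxx * X + (1 - rxx) * mean
T_est = 0.62 * 49 + 0.38 * 51.6
T_est = 30.38 + 19.608
T_est = 49.988

49.988


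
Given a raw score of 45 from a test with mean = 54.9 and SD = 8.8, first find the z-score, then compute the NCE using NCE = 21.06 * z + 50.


z = (X - mean) / SD = (45 - 54.9) / 8.8
z = -9.9 / 8.8
z = -1.125
NCE = NCE = 21.06z + 50
Carry z at full precision (z = -9.9 / 8.8) into the conversion:
NCE = 21.06 * (-9.9 / 8.8) + 50 = -208.494 / 8.8 + 50
NCE = -23.6925 + 50
NCE = 26.3075

26.3075


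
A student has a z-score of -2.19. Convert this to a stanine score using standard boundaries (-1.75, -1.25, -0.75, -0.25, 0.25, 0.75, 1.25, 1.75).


Stanine boundaries: [-1.75, -1.25, -0.75, -0.25, 0.25, 0.75, 1.25, 1.75]
z = -2.19
Check each boundary:
  z < -1.75
  z < -1.25
  z < -0.75
  z < -0.25
  z < 0.25
  z < 0.75
  z < 1.25
  z < 1.75
Highest qualifying boundary gives stanine = 1

1


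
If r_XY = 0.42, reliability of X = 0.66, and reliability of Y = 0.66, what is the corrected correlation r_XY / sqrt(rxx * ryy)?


r_corrected = rxy / sqrt(rxx * ryy)
= 0.42 / sqrt(0.66 * 0.66)
= 0.42 / sqrt(0.4356)
= 0.42 / 0.66
r_corrected = 0.6364

0.6364


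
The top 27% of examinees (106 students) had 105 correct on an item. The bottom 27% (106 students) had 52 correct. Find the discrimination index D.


p_upper = 105/106 = 0.9906
p_lower = 52/106 = 0.4906
D = 0.9906 - 0.4906 = 0.5

0.5


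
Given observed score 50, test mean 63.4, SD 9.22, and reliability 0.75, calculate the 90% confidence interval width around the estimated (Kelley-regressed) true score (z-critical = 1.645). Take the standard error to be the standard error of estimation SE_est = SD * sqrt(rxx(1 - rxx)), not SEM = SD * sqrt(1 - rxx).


True score estimate = 0.75*50 + 0.25*63.4 = 53.35
SE_est = SD * sqrt(rxx * (1 - rxx)) = 9.22 * sqrt(0.75 * 0.25) = 9.22 * sqrt(0.1875) = 3.992377
CI = T_est +/- z * SE_est, so width = 2 * z * SE_est = 2 * 1.645 * 3.992377
Width = 13.1349

13.1349


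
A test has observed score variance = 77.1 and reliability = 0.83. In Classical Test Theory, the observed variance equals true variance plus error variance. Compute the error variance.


var_true = rxx * var_obs = 0.83 * 77.1 = 63.993
var_error = var_obs - var_true
var_error = 77.1 - 63.993
var_error = 13.107

13.107


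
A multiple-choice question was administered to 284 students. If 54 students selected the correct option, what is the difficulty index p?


Item difficulty p = number correct / total examinees
p = 54 / 284
p = 0.1901

0.1901


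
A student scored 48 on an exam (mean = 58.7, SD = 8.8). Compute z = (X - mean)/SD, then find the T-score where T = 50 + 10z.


z = (X - mean) / SD = (48 - 58.7) / 8.8
z = -10.7 / 8.8
z = -1.2159
T-score = T = 50 + 10z
Carry z at full precision (z = -10.7 / 8.8) into the conversion:
T-score = 50 + 10 * (-10.7 / 8.8) = 50 + -107 / 8.8
T-score = 50 + -12.1591
T-score = 37.8409

37.8409


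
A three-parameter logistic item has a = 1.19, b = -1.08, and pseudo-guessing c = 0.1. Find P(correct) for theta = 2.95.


logit = 1.19*(2.95 - -1.08) = 4.7957
P* = 1/(1 + exp(-4.7957)) = 0.9918
P = 0.1 + (1 - 0.1) * 0.9918
P = 0.9926

0.9926


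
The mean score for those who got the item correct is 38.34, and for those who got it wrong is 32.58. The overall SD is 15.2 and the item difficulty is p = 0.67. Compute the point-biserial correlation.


q = 1 - p = 0.33
rpb = ((M1 - M0) / SD) * sqrt(p * q)
rpb = ((38.34 - 32.58) / 15.2) * sqrt(0.67 * 0.33)
rpb = 0.1782

0.1782


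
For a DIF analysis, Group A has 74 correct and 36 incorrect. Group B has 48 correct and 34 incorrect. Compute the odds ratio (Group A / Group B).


Odds_A = 74/36 = 2.0556
Odds_B = 48/34 = 1.4118
OR = Odds_A / Odds_B = 2.0556 / 1.4118
Exactly, OR = (74 * 34) / (36 * 48) = 2516 / 1728
OR = 1.456

1.456


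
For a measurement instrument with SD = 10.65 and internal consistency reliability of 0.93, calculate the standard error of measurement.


SEM = SD * sqrt(1 - rxx)
SEM = 10.65 * sqrt(1 - 0.93)
SEM = 10.65 * sqrt(0.07) = 10.65 * 0.264575
SEM = 2.8177

2.8177


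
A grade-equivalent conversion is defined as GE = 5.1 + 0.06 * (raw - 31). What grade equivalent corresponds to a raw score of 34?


raw - median = 34 - 31 = 3
slope * diff = 0.06 * 3 = 0.18
GE = 5.1 + 0.18
GE = 5.28

5.28


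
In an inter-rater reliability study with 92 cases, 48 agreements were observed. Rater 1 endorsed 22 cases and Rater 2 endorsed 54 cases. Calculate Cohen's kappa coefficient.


P_o = 48/92 = 0.521739
P_e = (22*54 + 70*38) / 8464 = 0.454631
kappa = (P_o - P_e) / (1 - P_e)
kappa = (0.521739 - 0.454631) / (1 - 0.454631)
kappa = 0.1231

0.1231


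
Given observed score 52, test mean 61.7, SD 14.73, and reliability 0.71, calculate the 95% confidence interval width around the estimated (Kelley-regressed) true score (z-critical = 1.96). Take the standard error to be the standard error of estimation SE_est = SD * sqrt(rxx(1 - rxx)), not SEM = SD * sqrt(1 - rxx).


True score estimate = 0.71*52 + 0.29*61.7 = 54.813
SE_est = SD * sqrt(rxx * (1 - rxx)) = 14.73 * sqrt(0.71 * 0.29) = 14.73 * sqrt(0.2059) = 6.683915
CI = T_est +/- z * SE_est, so width = 2 * z * SE_est = 2 * 1.96 * 6.683915
Width = 26.2009

26.2009


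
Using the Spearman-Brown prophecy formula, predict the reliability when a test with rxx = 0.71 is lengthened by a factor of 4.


r_new = (n * rxx) / (1 + (n-1) * rxx)
r_new = (4 * 0.71) / (1 + 3 * 0.71)
r_new = 2.84 / 3.13
r_new = 0.9073

0.9073


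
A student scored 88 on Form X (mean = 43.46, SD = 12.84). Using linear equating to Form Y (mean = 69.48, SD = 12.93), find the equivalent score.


slope = SD_Y / SD_X = 12.93 / 12.84 ~ 1.007
intercept = mean_Y - slope * mean_X = 69.48 - (12.93 / 12.84) * 43.46 ~ 25.7154
Y = slope * X + intercept. To avoid rounding drift from the rounded slope/intercept, evaluate the equivalent form Y = mean_Y + SD_Y * (X - mean_X) / SD_X at full precision:
Y = 69.48 + 12.93 * (88 - 43.46) / 12.84
Y = 69.48 + 12.93 * 44.54 / 12.84
Y = 69.48 + 575.9022 / 12.84
Y = 69.48 + 44.8522
Y = 114.3322

114.3322


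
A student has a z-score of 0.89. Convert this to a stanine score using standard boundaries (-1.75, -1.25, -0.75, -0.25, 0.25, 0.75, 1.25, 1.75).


Stanine boundaries: [-1.75, -1.25, -0.75, -0.25, 0.25, 0.75, 1.25, 1.75]
z = 0.89
Check each boundary:
  z >= -1.75 -> could be stanine 2
  z >= -1.25 -> could be stanine 3
  z >= -0.75 -> could be stanine 4
  z >= -0.25 -> could be stanine 5
  z >= 0.25 -> could be stanine 6
  z >= 0.75 -> could be stanine 7
  z < 1.25
  z < 1.75
Highest qualifying boundary gives stanine = 7

7


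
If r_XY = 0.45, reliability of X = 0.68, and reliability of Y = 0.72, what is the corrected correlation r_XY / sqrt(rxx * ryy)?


r_corrected = rxy / sqrt(rxx * ryy)
= 0.45 / sqrt(0.68 * 0.72)
= 0.45 / sqrt(0.4896)
= 0.45 / 0.699714
r_corrected = 0.6431

0.6431


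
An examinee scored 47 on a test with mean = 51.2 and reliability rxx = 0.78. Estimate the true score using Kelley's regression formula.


T_est = rxx * X + (1 - rxx) * mean
T_est = 0.78 * 47 + 0.22 * 51.2
T_est = 36.66 + 11.264
T_est = 47.924

47.924


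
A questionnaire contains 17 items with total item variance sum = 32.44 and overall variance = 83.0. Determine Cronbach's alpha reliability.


alpha = (k/(k-1)) * (1 - sum(si^2)/s_total^2)
= (17/16) * (1 - 32.44/83.0)
alpha = 0.6472

0.6472


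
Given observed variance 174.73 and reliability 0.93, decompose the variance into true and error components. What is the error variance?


var_true = rxx * var_obs = 0.93 * 174.73 = 162.4989
var_error = var_obs - var_true
var_error = 174.73 - 162.4989
var_error = 12.2311

12.2311


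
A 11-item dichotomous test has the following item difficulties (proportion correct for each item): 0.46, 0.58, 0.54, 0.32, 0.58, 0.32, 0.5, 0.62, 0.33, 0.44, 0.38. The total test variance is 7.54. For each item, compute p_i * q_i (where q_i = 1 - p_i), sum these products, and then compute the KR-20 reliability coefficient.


For each item, compute p_i * q_i:
  Item 1: 0.46 * 0.54 = 0.2484
  Item 2: 0.58 * 0.42 = 0.2436
  Item 3: 0.54 * 0.46 = 0.2484
  Item 4: 0.32 * 0.68 = 0.2176
  Item 5: 0.58 * 0.42 = 0.2436
  Item 6: 0.32 * 0.68 = 0.2176
  Item 7: 0.5 * 0.5 = 0.25
  Item 8: 0.62 * 0.38 = 0.2356
  Item 9: 0.33 * 0.67 = 0.2211
  Item 10: 0.44 * 0.56 = 0.2464
  Item 11: 0.38 * 0.62 = 0.2356
Sum(p_i * q_i) = 0.2484 + 0.2436 + 0.2484 + 0.2176 + 0.2436 + 0.2176 + 0.25 + 0.2356 + 0.2211 + 0.2464 + 0.2356 = 2.6079
KR-20 = (k/(k-1)) * (1 - Sum(p_i*q_i) / Var_total)
= (11/10) * (1 - 2.6079/7.54)
= 1.1 * 0.6541
KR-20 = 0.7195

0.7195


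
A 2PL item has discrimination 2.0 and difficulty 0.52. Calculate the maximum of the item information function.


For 2PL, max info at theta = b = 0.52
I_max = a^2 / 4 = 2.0^2 / 4
= 4.0 / 4
I_max = 1.0

1.0


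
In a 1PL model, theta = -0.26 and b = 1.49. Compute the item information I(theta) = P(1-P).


P = 1/(1+exp(-(-0.26-1.49))) = 0.148
I = P*(1-P) = 0.148 * 0.852
I = 0.1261

0.1261


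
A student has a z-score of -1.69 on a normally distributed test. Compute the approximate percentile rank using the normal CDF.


CDF(z) = 0.5 * (1 + erf(z/sqrt(2)))
erf(-1.195) = -0.909
CDF = 0.0455
Percentile rank = 0.0455 * 100 = 4.55

4.55


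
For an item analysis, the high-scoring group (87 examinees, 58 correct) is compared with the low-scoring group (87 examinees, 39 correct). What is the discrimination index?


p_upper = 58/87 = 0.6667
p_lower = 39/87 = 0.4483
D = 0.6667 - 0.4483 = 0.2184

0.2184


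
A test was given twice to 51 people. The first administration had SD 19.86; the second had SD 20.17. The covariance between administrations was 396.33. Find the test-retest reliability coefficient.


r = cov(X,Y) / (SD_X * SD_Y)
r = 396.33 / (19.86 * 20.17)
r = 396.33 / 400.5762
r = 0.9894

0.9894


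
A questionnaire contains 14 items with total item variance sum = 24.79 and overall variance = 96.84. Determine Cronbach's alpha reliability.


alpha = (k/(k-1)) * (1 - sum(si^2)/s_total^2)
= (14/13) * (1 - 24.79/96.84)
alpha = 0.8012

0.8012


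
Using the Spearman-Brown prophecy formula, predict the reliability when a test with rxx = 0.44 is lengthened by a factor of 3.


r_new = (n * rxx) / (1 + (n-1) * rxx)
r_new = (3 * 0.44) / (1 + 2 * 0.44)
r_new = 1.32 / 1.88
r_new = 0.7021

0.7021


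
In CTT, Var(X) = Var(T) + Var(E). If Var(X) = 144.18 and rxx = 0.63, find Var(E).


var_true = rxx * var_obs = 0.63 * 144.18 = 90.8334
var_error = var_obs - var_true
var_error = 144.18 - 90.8334
var_error = 53.3466

53.3466


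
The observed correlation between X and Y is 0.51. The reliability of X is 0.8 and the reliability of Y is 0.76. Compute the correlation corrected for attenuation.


r_corrected = rxy / sqrt(rxx * ryy)
= 0.51 / sqrt(0.8 * 0.76)
= 0.51 / sqrt(0.608)
= 0.51 / 0.779744
r_corrected = 0.6541

0.6541


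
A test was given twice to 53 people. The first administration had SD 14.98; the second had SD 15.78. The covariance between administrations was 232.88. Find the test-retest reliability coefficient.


r = cov(X,Y) / (SD_X * SD_Y)
r = 232.88 / (14.98 * 15.78)
r = 232.88 / 236.3844
r = 0.9852

0.9852


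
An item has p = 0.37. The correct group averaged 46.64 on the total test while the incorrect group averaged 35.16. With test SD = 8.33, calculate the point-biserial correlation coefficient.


q = 1 - p = 0.63
rpb = ((M1 - M0) / SD) * sqrt(p * q)
rpb = ((46.64 - 35.16) / 8.33) * sqrt(0.37 * 0.63)
rpb = 0.6654

0.6654


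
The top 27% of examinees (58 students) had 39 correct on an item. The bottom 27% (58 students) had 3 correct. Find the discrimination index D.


p_upper = 39/58 = 0.6724
p_lower = 3/58 = 0.0517
D = 0.6724 - 0.0517 = 0.6207

0.6207


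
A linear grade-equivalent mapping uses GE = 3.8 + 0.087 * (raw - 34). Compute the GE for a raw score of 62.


raw - median = 62 - 34 = 28
slope * diff = 0.087 * 28 = 2.436
GE = 3.8 + 2.436
GE = 6.236

6.236


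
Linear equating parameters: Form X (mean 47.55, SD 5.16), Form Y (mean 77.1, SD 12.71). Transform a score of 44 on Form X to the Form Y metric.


slope = SD_Y / SD_X = 12.71 / 5.16 ~ 2.4632
intercept = mean_Y - slope * mean_X = 77.1 - (12.71 / 5.16) * 47.55 ~ -40.0241
Y = slope * X + intercept. To avoid rounding drift from the rounded slope/intercept, evaluate the equivalent form Y = mean_Y + SD_Y * (X - mean_X) / SD_X at full precision:
Y = 77.1 + 12.71 * (44 - 47.55) / 5.16
Y = 77.1 - 12.71 * 3.55 / 5.16
Y = 77.1 - 45.1205 / 5.16
Y = 77.1 - 8.7443
Y = 68.3557

68.3557


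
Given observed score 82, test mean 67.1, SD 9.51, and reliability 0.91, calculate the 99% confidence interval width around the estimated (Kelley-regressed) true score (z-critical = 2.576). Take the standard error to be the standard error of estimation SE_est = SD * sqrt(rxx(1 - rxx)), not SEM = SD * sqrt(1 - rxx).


True score estimate = 0.91*82 + 0.09*67.1 = 80.659
SE_est = SD * sqrt(rxx * (1 - rxx)) = 9.51 * sqrt(0.91 * 0.09) = 9.51 * sqrt(0.0819) = 2.721589
CI = T_est +/- z * SE_est, so width = 2 * z * SE_est = 2 * 2.576 * 2.721589
Width = 14.0216

14.0216


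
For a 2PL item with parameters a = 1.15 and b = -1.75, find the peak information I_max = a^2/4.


For 2PL, max info at theta = b = -1.75
I_max = a^2 / 4 = 1.15^2 / 4
= 1.3225 / 4
I_max = 0.3306

0.3306


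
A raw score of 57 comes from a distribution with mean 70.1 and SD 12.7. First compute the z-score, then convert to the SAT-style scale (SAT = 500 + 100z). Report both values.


z = (X - mean) / SD = (57 - 70.1) / 12.7
z = -13.1 / 12.7
z = -1.0315
SAT-scale = SAT = 500 + 100z
Carry z at full precision (z = -13.1 / 12.7) into the conversion:
SAT-scale = 500 + 100 * (-13.1 / 12.7) = 500 + -1310 / 12.7
SAT-scale = 500 + -103.1496
SAT-scale = 396.8504

396.8504


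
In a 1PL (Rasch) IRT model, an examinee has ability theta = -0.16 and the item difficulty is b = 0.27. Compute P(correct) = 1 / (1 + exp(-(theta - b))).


theta - b = -0.16 - 0.27 = -0.43
exp(-(theta - b)) = exp(0.43) = 1.5373
P = 1 / (1 + 1.5373)
P = 0.3941

0.3941


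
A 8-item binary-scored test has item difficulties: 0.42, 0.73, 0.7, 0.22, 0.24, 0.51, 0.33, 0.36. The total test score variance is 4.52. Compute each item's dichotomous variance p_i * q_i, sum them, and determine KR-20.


For each item, compute p_i * q_i:
  Item 1: 0.42 * 0.58 = 0.2436
  Item 2: 0.73 * 0.27 = 0.1971
  Item 3: 0.7 * 0.3 = 0.21
  Item 4: 0.22 * 0.78 = 0.1716
  Item 5: 0.24 * 0.76 = 0.1824
  Item 6: 0.51 * 0.49 = 0.2499
  Item 7: 0.33 * 0.67 = 0.2211
  Item 8: 0.36 * 0.64 = 0.2304
Sum(p_i * q_i) = 0.2436 + 0.1971 + 0.21 + 0.1716 + 0.1824 + 0.2499 + 0.2211 + 0.2304 = 1.7061
KR-20 = (k/(k-1)) * (1 - Sum(p_i*q_i) / Var_total)
= (8/7) * (1 - 1.7061/4.52)
= 1.1429 * 0.6225
KR-20 = 0.7115

0.7115


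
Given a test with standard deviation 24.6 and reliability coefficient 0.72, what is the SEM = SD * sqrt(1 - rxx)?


SEM = SD * sqrt(1 - rxx)
SEM = 24.6 * sqrt(1 - 0.72)
SEM = 24.6 * sqrt(0.28) = 24.6 * 0.52915
SEM = 13.0171

13.0171


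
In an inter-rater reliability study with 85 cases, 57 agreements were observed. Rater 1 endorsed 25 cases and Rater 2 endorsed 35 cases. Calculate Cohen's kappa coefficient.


P_o = 57/85 = 0.670588
P_e = (25*35 + 60*50) / 7225 = 0.536332
kappa = (P_o - P_e) / (1 - P_e)
kappa = (0.670588 - 0.536332) / (1 - 0.536332)
kappa = 0.2896

0.2896


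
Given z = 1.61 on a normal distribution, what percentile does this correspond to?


CDF(z) = 0.5 * (1 + erf(z/sqrt(2)))
erf(1.1384) = 0.8926
CDF = 0.9463
Percentile rank = 0.9463 * 100 = 94.63

94.63


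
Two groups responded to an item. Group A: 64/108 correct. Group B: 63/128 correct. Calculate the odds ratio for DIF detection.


Odds_A = 64/44 = 1.4545
Odds_B = 63/65 = 0.9692
OR = Odds_A / Odds_B = 1.4545 / 0.9692
Exactly, OR = (64 * 65) / (44 * 63) = 4160 / 2772
OR = 1.5007

1.5007


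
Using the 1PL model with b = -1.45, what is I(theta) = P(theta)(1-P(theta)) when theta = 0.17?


P = 1/(1+exp(-(0.17--1.45))) = 0.8348
I = P*(1-P) = 0.8348 * 0.1652
I = 0.1379

0.1379


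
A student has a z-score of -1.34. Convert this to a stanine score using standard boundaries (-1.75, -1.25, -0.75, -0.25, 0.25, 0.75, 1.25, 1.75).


Stanine boundaries: [-1.75, -1.25, -0.75, -0.25, 0.25, 0.75, 1.25, 1.75]
z = -1.34
Check each boundary:
  z >= -1.75 -> could be stanine 2
  z < -1.25
  z < -0.75
  z < -0.25
  z < 0.25
  z < 0.75
  z < 1.25
  z < 1.75
Highest qualifying boundary gives stanine = 2

2


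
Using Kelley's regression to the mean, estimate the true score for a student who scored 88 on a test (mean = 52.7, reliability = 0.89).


T_est = rxx * X + (1 - rxx) * mean
T_est = 0.89 * 88 + 0.11 * 52.7
T_est = 78.32 + 5.797
T_est = 84.117

84.117


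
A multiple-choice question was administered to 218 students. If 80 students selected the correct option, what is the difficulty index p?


Item difficulty p = number correct / total examinees
p = 80 / 218
p = 0.367

0.367


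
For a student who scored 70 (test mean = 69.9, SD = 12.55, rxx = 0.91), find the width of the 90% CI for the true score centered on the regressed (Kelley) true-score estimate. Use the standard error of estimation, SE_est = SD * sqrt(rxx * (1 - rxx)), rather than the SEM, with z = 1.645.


True score estimate = 0.91*70 + 0.09*69.9 = 69.991
SE_est = SD * sqrt(rxx * (1 - rxx)) = 12.55 * sqrt(0.91 * 0.09) = 12.55 * sqrt(0.0819) = 3.591581
CI = T_est +/- z * SE_est, so width = 2 * z * SE_est = 2 * 1.645 * 3.591581
Width = 11.8163

11.8163


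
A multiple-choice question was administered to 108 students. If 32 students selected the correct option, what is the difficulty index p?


Item difficulty p = number correct / total examinees
p = 32 / 108
p = 0.2963

0.2963


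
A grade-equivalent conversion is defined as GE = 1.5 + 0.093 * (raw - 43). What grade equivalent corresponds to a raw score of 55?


raw - median = 55 - 43 = 12
slope * diff = 0.093 * 12 = 1.116
GE = 1.5 + 1.116
GE = 2.616

2.616


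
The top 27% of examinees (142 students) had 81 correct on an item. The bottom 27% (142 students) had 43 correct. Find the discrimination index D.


p_upper = 81/142 = 0.5704
p_lower = 43/142 = 0.3028
D = 0.5704 - 0.3028 = 0.2676

0.2676


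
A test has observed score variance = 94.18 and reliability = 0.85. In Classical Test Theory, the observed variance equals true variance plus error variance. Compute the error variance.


var_true = rxx * var_obs = 0.85 * 94.18 = 80.053
var_error = var_obs - var_true
var_error = 94.18 - 80.053
var_error = 14.127

14.127


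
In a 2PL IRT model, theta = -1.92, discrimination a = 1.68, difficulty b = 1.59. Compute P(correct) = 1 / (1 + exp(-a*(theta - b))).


a*(theta - b) = 1.68 * (-1.92 - 1.59) = -5.8968
exp(--5.8968) = 363.8712
P = 1 / (1 + 363.8712)
P = 0.0027

0.0027


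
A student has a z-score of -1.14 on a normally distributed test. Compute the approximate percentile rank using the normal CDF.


CDF(z) = 0.5 * (1 + erf(z/sqrt(2)))
erf(-0.8061) = -0.7457
CDF = 0.1271
Percentile rank = 0.1271 * 100 = 12.71

12.71


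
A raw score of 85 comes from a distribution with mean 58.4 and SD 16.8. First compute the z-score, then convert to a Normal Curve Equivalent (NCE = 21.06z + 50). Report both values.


z = (X - mean) / SD = (85 - 58.4) / 16.8
z = 26.6 / 16.8
z = 1.5833
NCE = NCE = 21.06z + 50
Carry z at full precision (z = 26.6 / 16.8) into the conversion:
NCE = 21.06 * (26.6 / 16.8) + 50 = 560.196 / 16.8 + 50
NCE = 33.345 + 50
NCE = 83.345

83.345
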